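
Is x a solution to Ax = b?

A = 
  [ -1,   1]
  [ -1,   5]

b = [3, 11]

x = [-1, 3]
No

Ax = [4, 16] ≠ b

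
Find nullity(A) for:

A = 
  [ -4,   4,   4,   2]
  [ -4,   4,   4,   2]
nullity(A) = 3

Row reduce:
R2 → R2 - (1)·R1
REF = 
  [ -4,   4,   4,   2]
  [  0,   0,   0,   0]
Pivot columns: 1 → 1 pivot.
rank(A) = 1, so nullity(A) = 4 - 1 = 3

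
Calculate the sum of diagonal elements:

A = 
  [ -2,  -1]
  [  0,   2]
0

tr(A) = -2 + 2 = 0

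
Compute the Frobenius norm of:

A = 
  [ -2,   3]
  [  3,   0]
||A||_F = 4.69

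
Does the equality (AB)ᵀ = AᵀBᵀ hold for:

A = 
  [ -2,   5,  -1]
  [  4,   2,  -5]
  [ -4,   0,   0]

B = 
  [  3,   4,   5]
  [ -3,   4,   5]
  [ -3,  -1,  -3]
No

(AB)ᵀ = 
  [-18,  21, -12]
  [ 13,  29, -16]
  [ 18,  45, -20]

AᵀBᵀ = 
  [-10,   2,  14]
  [ 23,  -7, -17]
  [-23, -17,   8]

The two matrices differ, so (AB)ᵀ ≠ AᵀBᵀ in general. The correct identity is (AB)ᵀ = BᵀAᵀ.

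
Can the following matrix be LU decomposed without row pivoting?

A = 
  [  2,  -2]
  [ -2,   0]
Yes.
A[1,1] = 2 ≠ 0, so Gaussian elimination proceeds without a row swap: multiplier ℓ₂₁ = (-2)/(2) = -1, and U[2,2] = 0 - (-1)(-2) = -2.
L = 
  [  1,   0]
  [ -1,   1]
U = 
  [  2,  -2]
  [  0,  -2]
Check row 2 of LU: [(-1)(2), (-1)(-2) + (-2)] = [-2, 0] = row 2 of A ✓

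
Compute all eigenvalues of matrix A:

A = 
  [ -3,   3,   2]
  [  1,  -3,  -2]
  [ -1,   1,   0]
λ = -2, -2 + √2, -2 - √2  (≈ -2, -0.5858, -3.414)

Characteristic polynomial: det(λI - A) = λ³ + 6λ² + 10λ + 4
Testing integer divisors of the constant term: p(-2) = 0, so (λ + 2) is a factor:
p(λ) = (λ + 2)(λ² + 4λ + 2)
λ² + 4λ + 2 = 0  ⇒  λ = (-4 ± √((4)² - 4·(2)))/2 = (-4 ± √(8))/2
  = -2 + √2,  -2 - √2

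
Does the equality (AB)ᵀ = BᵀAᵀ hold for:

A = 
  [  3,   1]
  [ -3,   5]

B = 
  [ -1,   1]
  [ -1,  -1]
Yes

(AB)ᵀ = 
  [ -4,  -2]
  [  2,  -8]

BᵀAᵀ = 
  [ -4,  -2]
  [  2,  -8]

Both sides are equal — this is the standard identity (AB)ᵀ = BᵀAᵀ, which holds for all A, B.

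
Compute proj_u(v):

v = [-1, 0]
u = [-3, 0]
v·u = (-1)(-3) + (0)(0) = 3
u·u = (-3)² + (0)² = 9
proj_u(v) = (v·u / u·u) × u = (3/9) × u = (1/3) × u

proj_u(v) = [-1, 0]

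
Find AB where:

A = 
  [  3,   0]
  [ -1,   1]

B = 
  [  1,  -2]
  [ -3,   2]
AB = 
  [  3,  -6]
  [ -4,   4]

A is 2×2 and B is 2×2, so AB is 2×2. Each entry is (row of A)·(column of B):
AB[1,1] = (3)(1) + (0)(-3) = 3
AB[1,2] = (3)(-2) + (0)(2) = -6
AB[2,1] = (-1)(1) + (1)(-3) = -4
AB[2,2] = (-1)(-2) + (1)(2) = 4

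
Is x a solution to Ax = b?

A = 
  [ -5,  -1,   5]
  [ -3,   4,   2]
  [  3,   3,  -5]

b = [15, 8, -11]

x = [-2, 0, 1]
Yes

Ax = [15, 8, -11] = b ✓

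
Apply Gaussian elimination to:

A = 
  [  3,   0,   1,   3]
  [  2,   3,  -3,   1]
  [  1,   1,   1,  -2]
Row operations:
R2 → R2 - (2/3)·R1
R3 → R3 - (1/3)·R1
R3 → R3 - (1/3)·R2

Resulting echelon form:
REF = 
  [    3,     0,     1,     3]
  [    0,     3, -11/3,    -1]
  [    0,     0,  17/9,  -8/3]

Rank = 3 (number of non-zero pivot rows).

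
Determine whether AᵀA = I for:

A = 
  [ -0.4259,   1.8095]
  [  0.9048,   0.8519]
No

AᵀA = 
  [  1.0001,   0.0001]
  [  0.0001,   4]
≠ I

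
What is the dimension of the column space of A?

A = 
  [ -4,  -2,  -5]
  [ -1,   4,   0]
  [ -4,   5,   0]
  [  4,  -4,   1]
dim(Col(A)) = 3

Row reduce:
R2 → R2 - (1/4)·R1
R3 → R3 - (1)·R1
R4 → R4 + (1)·R1
R3 → R3 - (14/9)·R2
R4 → R4 + (4/3)·R2
R4 → R4 + (42/55)·R3
REF = 
  [   -4,    -2,    -5]
  [    0,   9/2,   5/4]
  [    0,     0, 55/18]
  [    0,     0,     0]
Pivot columns: 1, 2, 3 → 3 pivots.
dim(Col(A)) = number of pivot columns = 3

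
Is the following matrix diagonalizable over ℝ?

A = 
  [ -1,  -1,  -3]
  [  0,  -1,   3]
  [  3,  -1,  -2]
No

Characteristic polynomial: det(λI - A) = λ³ + 4λ² + 17λ + 23
By the rational root theorem any rational root is an integer dividing 23; none of those is a root, so p(λ) has no rational roots and hence (being an irreducible cubic) no repeated roots.
Discriminant of the cubic: Δ = -7047
Δ < 0 ⇒ one real eigenvalue and a complex-conjugate pair: λ ≈ -1.119 + 3.436i, -1.119 - 3.436i, -1.762
Has complex eigenvalues (not diagonalizable over ℝ).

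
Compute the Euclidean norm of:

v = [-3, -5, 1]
5.916

||v||₂ = √((-3)² + (-5)² + (1)²) = √35 = 5.916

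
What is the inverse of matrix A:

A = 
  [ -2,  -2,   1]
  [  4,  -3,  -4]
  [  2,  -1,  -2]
det(A) = (-2)·((-3)(-2) - (-4)(-1)) - (-2)·((4)(-2) - (-4)(2)) + (1)·((4)(-1) - (-3)(2))
  = (-2)(2) - (-2)(0) + (1)(2)
  = -2
det(A) = -2 ≠ 0, so A is invertible.

Cofactors Cᵢⱼ = (-1)ⁱ⁺ʲ·Mᵢⱼ:
C = 
  [  2,   0,   2]
  [ -5,   2,  -6]
  [ 11,  -4,  14]

adj(A) = Cᵀ:
adj(A) = 
  [  2,  -5,  11]
  [  0,   2,  -4]
  [  2,  -6,  14]

A⁻¹ = (-1/2) · adj(A):
A⁻¹ = 
  [   -1,   5/2, -11/2]
  [    0,    -1,     2]
  [   -1,     3,    -7]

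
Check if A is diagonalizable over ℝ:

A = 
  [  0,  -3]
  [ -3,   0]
Yes

tr(A) = 0, det(A) = -9
Characteristic polynomial: λ² - tr(A)λ + det(A) = λ² - 9
λ² - 9 = (λ + 3)(λ - 3)
Eigenvalues: 3, -3
λ=-3: alg. mult. = 1, geom. mult. = 2 - rank(A - (-3)I) = 2 - 1 = 1
λ=3: alg. mult. = 1, geom. mult. = 2 - rank(A - (3)I) = 2 - 1 = 1
Sum of geometric multiplicities equals n, so A has n independent eigenvectors.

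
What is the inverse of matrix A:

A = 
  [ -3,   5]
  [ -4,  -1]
det(A) = (-3)(-1) - (5)(-4) = 23
For a 2×2 matrix, A⁻¹ = (1/det(A)) · [[d, -b], [-c, a]]
    = (1/23) · [[-1, -5], [4, -3]]

A⁻¹ = 
  [-1/23, -5/23]
  [ 4/23, -3/23]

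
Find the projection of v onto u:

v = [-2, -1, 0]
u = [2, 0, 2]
v·u = (-2)(2) + (-1)(0) + (0)(2) = -4
u·u = (2)² + (0)² + (2)² = 8
proj_u(v) = (v·u / u·u) × u = (-4/8) × u = (-1/2) × u

proj_u(v) = [-1, 0, -1]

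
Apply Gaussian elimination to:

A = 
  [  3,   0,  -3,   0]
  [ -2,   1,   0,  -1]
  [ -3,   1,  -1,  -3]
Row operations:
R2 → R2 + (2/3)·R1
R3 → R3 + (1)·R1
R3 → R3 - (1)·R2

Resulting echelon form:
REF = 
  [  3,   0,  -3,   0]
  [  0,   1,  -2,  -1]
  [  0,   0,  -2,  -2]

Rank = 3 (number of non-zero pivot rows).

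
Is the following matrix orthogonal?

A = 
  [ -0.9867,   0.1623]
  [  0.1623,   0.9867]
Yes

AᵀA = 
  [  0.9999,   0]
  [  0,   0.9999]
≈ I (equal to I up to the 4-dp rounding of the entries)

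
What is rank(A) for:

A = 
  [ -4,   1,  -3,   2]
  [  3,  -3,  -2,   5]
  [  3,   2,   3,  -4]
rank(A) = 3

Row reduce:
R2 → R2 + (3/4)·R1
R3 → R3 + (3/4)·R1
R3 → R3 + (11/9)·R2
REF = 
  [   -4,     1,    -3,     2]
  [    0,  -9/4, -17/4,  13/2]
  [    0,     0, -40/9,  49/9]
Pivot columns: 1, 2, 3 → 3 pivots.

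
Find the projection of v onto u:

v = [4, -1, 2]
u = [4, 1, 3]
v·u = (4)(4) + (-1)(1) + (2)(3) = 21
u·u = (4)² + (1)² + (3)² = 26
proj_u(v) = (v·u / u·u) × u = (21/26) × u

proj_u(v) = [42/13, 21/26, 63/26]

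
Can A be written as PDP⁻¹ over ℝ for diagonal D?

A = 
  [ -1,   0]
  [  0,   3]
Yes

tr(A) = 2, det(A) = -3
Characteristic polynomial: λ² - tr(A)λ + det(A) = λ² - 2λ - 3
λ² - 2λ - 3 = (λ + 1)(λ - 3)
Eigenvalues: 3, -1
λ=-1: alg. mult. = 1, geom. mult. = 2 - rank(A - (-1)I) = 2 - 1 = 1
λ=3: alg. mult. = 1, geom. mult. = 2 - rank(A - (3)I) = 2 - 1 = 1
Sum of geometric multiplicities equals n, so A has n independent eigenvectors.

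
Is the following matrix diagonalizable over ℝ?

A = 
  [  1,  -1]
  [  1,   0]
No

tr(A) = 1, det(A) = 1
Characteristic polynomial: λ² - tr(A)λ + det(A) = λ² - λ + 1
λ² - λ + 1 = 0  ⇒  λ = (1 ± √((-1)² - 4·(1)))/2 = (1 ± √(-3))/2
  = (1 + i√3)/2,  (1 - i√3)/2
Eigenvalues: (1 + i√3)/2, (1 - i√3)/2  (≈ 0.5 + 0.866i, 0.5 - 0.866i)
Has complex eigenvalues (not diagonalizable over ℝ).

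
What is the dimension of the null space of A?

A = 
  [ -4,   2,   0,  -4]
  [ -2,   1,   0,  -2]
nullity(A) = 3

Row reduce:
R2 → R2 - (1/2)·R1
REF = 
  [ -4,   2,   0,  -4]
  [  0,   0,   0,   0]
Pivot columns: 1 → 1 pivot.
rank(A) = 1, so nullity(A) = 4 - 1 = 3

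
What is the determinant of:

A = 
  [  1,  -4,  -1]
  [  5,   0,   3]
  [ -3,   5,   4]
Cofactor expansion along row 1:
det(A) = (1)·((0)(4) - (3)(5)) - (-4)·((5)(4) - (3)(-3)) + (-1)·((5)(5) - (0)(-3))
  = (1)(-15) - (-4)(29) + (-1)(25)
  = 76

det(A) = 76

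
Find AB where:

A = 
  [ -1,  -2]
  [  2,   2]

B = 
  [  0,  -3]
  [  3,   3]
A is 2×2 and B is 2×2, so AB is 2×2. Each entry is (row of A)·(column of B):
AB[1,1] = (-1)(0) + (-2)(3) = -6
AB[1,2] = (-1)(-3) + (-2)(3) = -3
AB[2,1] = (2)(0) + (2)(3) = 6
AB[2,2] = (2)(-3) + (2)(3) = 0

AB = 
  [ -6,  -3]
  [  6,   0]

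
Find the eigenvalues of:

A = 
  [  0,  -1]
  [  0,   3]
tr(A) = 3, det(A) = 0
Characteristic polynomial: λ² - tr(A)λ + det(A) = λ² - 3λ
λ² - 3λ = λ(λ - 3)

λ = 3, 0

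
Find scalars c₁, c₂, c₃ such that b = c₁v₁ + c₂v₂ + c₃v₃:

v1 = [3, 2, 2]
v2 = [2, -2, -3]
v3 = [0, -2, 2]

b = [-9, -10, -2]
c1 = -3, c2 = 0, c3 = 2

b = -3·v1 + 0·v2 + 2·v3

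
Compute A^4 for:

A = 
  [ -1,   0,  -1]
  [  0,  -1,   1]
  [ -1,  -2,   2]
A^4 = 
  [  3,   4,  -3]
  [ -2,  -3,   3]
  [ -3,  -6,   8]

A² = A·A:
A²[1,1] = (-1)(-1) + (0)(0) + (-1)(-1) = 2
A²[1,2] = (-1)(0) + (0)(-1) + (-1)(-2) = 2
A²[1,3] = (-1)(-1) + (0)(1) + (-1)(2) = -1
A²[2,1] = (0)(-1) + (-1)(0) + (1)(-1) = -1
A²[2,2] = (0)(0) + (-1)(-1) + (1)(-2) = -1
A²[2,3] = (0)(-1) + (-1)(1) + (1)(2) = 1
A²[3,1] = (-1)(-1) + (-2)(0) + (2)(-1) = -1
A²[3,2] = (-1)(0) + (-2)(-1) + (2)(-2) = -2
A²[3,3] = (-1)(-1) + (-2)(1) + (2)(2) = 3
A² = 
  [  2,   2,  -1]
  [ -1,  -1,   1]
  [ -1,  -2,   3]

A^3 = A^2·A:
A^3[1,1] = (2)(-1) + (2)(0) + (-1)(-1) = -1
A^3[1,2] = (2)(0) + (2)(-1) + (-1)(-2) = 0
A^3[1,3] = (2)(-1) + (2)(1) + (-1)(2) = -2
A^3[2,1] = (-1)(-1) + (-1)(0) + (1)(-1) = 0
A^3[2,2] = (-1)(0) + (-1)(-1) + (1)(-2) = -1
A^3[2,3] = (-1)(-1) + (-1)(1) + (1)(2) = 2
A^3[3,1] = (-1)(-1) + (-2)(0) + (3)(-1) = -2
A^3[3,2] = (-1)(0) + (-2)(-1) + (3)(-2) = -4
A^3[3,3] = (-1)(-1) + (-2)(1) + (3)(2) = 5
A^3 = 
  [ -1,   0,  -2]
  [  0,  -1,   2]
  [ -2,  -4,   5]

A^4 = A^3·A:
A^4[1,1] = (-1)(-1) + (0)(0) + (-2)(-1) = 3
A^4[1,2] = (-1)(0) + (0)(-1) + (-2)(-2) = 4
A^4[1,3] = (-1)(-1) + (0)(1) + (-2)(2) = -3
A^4[2,1] = (0)(-1) + (-1)(0) + (2)(-1) = -2
A^4[2,2] = (0)(0) + (-1)(-1) + (2)(-2) = -3
A^4[2,3] = (0)(-1) + (-1)(1) + (2)(2) = 3
A^4[3,1] = (-2)(-1) + (-4)(0) + (5)(-1) = -3
A^4[3,2] = (-2)(0) + (-4)(-1) + (5)(-2) = -6
A^4[3,3] = (-2)(-1) + (-4)(1) + (5)(2) = 8
A^4 = 
  [  3,   4,  -3]
  [ -2,  -3,   3]
  [ -3,  -6,   8]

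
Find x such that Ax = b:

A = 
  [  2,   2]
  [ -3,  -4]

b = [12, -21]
Row reduce the augmented matrix [A|b]:
R2 → R2 + (3/2)·R1
REF = 
  [  2,   2,  12]
  [  0,  -1,  -3]

Back-substitution:
x₂ = (-3) / (-1) = 3
x₁ = (12 - (2)(3)) / 2 = 3

x = [3, 3]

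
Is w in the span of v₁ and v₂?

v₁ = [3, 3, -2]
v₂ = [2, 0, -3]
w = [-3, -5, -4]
No

Form the augmented matrix and row-reduce:
[v₁|v₂|w] = 
  [  3,   2,  -3]
  [  3,   0,  -5]
  [ -2,  -3,  -4]
R2 → R2 - (1)·R1
R3 → R3 + (2/3)·R1
R3 → R3 - (5/6)·R2
REF = 
  [    3,     2,    -3]
  [    0,    -2,    -2]
  [    0,     0, -13/3]

Row 3 reads [0 0 | -13/3], i.e. 0 = -13/3, so the system is inconsistent and w ∉ span{v₁, v₂}.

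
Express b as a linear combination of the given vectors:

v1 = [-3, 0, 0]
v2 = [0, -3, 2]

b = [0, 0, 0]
c1 = 0, c2 = 0

b = 0·v1 + 0·v2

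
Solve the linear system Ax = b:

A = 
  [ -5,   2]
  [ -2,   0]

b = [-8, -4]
x = [2, 1]

Row reduce the augmented matrix [A|b]:
R2 → R2 - (2/5)·R1
REF = 
  [  -5,    2,   -8]
  [   0, -4/5, -4/5]

Back-substitution:
x₂ = (-4/5) / (-4/5) = 1
x₁ = (-8 - (2)(1)) / (-5) = 2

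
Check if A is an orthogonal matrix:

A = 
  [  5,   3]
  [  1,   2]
No

AᵀA = 
  [ 26,  17]
  [ 17,  13]
≠ I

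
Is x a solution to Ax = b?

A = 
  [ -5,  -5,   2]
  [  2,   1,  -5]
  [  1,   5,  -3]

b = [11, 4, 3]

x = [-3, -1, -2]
No

Ax = [16, 3, -2] ≠ b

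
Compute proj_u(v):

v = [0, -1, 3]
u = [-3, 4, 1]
v·u = (0)(-3) + (-1)(4) + (3)(1) = -1
u·u = (-3)² + (4)² + (1)² = 26
proj_u(v) = (v·u / u·u) × u = (-1/26) × u

proj_u(v) = [3/26, -2/13, -1/26]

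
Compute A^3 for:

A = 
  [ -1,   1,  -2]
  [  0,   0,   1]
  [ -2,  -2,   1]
A² = A·A:
A²[1,1] = (-1)(-1) + (1)(0) + (-2)(-2) = 5
A²[1,2] = (-1)(1) + (1)(0) + (-2)(-2) = 3
A²[1,3] = (-1)(-2) + (1)(1) + (-2)(1) = 1
A²[2,1] = (0)(-1) + (0)(0) + (1)(-2) = -2
A²[2,2] = (0)(1) + (0)(0) + (1)(-2) = -2
A²[2,3] = (0)(-2) + (0)(1) + (1)(1) = 1
A²[3,1] = (-2)(-1) + (-2)(0) + (1)(-2) = 0
A²[3,2] = (-2)(1) + (-2)(0) + (1)(-2) = -4
A²[3,3] = (-2)(-2) + (-2)(1) + (1)(1) = 3
A² = 
  [  5,   3,   1]
  [ -2,  -2,   1]
  [  0,  -4,   3]

A^3 = A^2·A:
A^3[1,1] = (5)(-1) + (3)(0) + (1)(-2) = -7
A^3[1,2] = (5)(1) + (3)(0) + (1)(-2) = 3
A^3[1,3] = (5)(-2) + (3)(1) + (1)(1) = -6
A^3[2,1] = (-2)(-1) + (-2)(0) + (1)(-2) = 0
A^3[2,2] = (-2)(1) + (-2)(0) + (1)(-2) = -4
A^3[2,3] = (-2)(-2) + (-2)(1) + (1)(1) = 3
A^3[3,1] = (0)(-1) + (-4)(0) + (3)(-2) = -6
A^3[3,2] = (0)(1) + (-4)(0) + (3)(-2) = -6
A^3[3,3] = (0)(-2) + (-4)(1) + (3)(1) = -1
A^3 = 
  [ -7,   3,  -6]
  [  0,  -4,   3]
  [ -6,  -6,  -1]

Therefore
A^3 = 
  [ -7,   3,  -6]
  [  0,  -4,   3]
  [ -6,  -6,  -1]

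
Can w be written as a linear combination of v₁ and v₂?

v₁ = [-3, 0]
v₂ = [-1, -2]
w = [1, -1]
Yes

Form the augmented matrix and row-reduce:
[v₁|v₂|w] = 
  [ -3,  -1,   1]
  [  0,  -2,  -1]
(already in echelon form — no row operations needed)

No row of the form [0 0 | nonzero], so the system is consistent. Back-substitution gives c₁ = -1/2, c₂ = 1/2: w = (-1/2)·v₁ + (1/2)·v₂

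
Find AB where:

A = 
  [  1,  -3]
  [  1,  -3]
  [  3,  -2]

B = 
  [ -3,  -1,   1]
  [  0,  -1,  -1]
AB = 
  [ -3,   2,   4]
  [ -3,   2,   4]
  [ -9,  -1,   5]

A is 3×2 and B is 2×3, so AB is 3×3. Each entry is (row of A)·(column of B):
AB[1,1] = (1)(-3) + (-3)(0) = -3
AB[1,2] = (1)(-1) + (-3)(-1) = 2
AB[1,3] = (1)(1) + (-3)(-1) = 4
AB[2,1] = (1)(-3) + (-3)(0) = -3
AB[2,2] = (1)(-1) + (-3)(-1) = 2
AB[2,3] = (1)(1) + (-3)(-1) = 4
AB[3,1] = (3)(-3) + (-2)(0) = -9
AB[3,2] = (3)(-1) + (-2)(-1) = -1
AB[3,3] = (3)(1) + (-2)(-1) = 5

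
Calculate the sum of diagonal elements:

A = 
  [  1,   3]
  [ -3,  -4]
-3

tr(A) = 1 + -4 = -3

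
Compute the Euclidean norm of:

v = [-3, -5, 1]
5.916

||v||₂ = √((-3)² + (-5)² + (1)²) = √35 = 5.916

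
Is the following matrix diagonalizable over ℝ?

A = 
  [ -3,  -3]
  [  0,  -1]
Yes

tr(A) = -4, det(A) = 3
Characteristic polynomial: λ² - tr(A)λ + det(A) = λ² + 4λ + 3
λ² + 4λ + 3 = (λ + 3)(λ + 1)
Eigenvalues: -1, -3
λ=-3: alg. mult. = 1, geom. mult. = 2 - rank(A - (-3)I) = 2 - 1 = 1
λ=-1: alg. mult. = 1, geom. mult. = 2 - rank(A - (-1)I) = 2 - 1 = 1
Sum of geometric multiplicities equals n, so A has n independent eigenvectors.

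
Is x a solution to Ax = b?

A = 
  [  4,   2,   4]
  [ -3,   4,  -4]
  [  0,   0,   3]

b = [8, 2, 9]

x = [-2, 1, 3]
No

Ax = [6, -2, 9] ≠ b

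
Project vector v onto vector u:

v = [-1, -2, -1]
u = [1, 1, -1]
proj_u(v) = [-2/3, -2/3, 2/3]

v·u = (-1)(1) + (-2)(1) + (-1)(-1) = -2
u·u = (1)² + (1)² + (-1)² = 3
proj_u(v) = (v·u / u·u) × u = (-2/3) × u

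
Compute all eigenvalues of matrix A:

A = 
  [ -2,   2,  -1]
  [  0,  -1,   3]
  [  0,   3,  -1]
Characteristic polynomial: det(λI - A) = λ³ + 4λ² - 4λ - 16
Testing integer divisors of the constant term: p(-2) = 0, so (λ + 2) is a factor:
p(λ) = (λ + 2)(λ² + 2λ - 8)
λ² + 2λ - 8 = (λ + 4)(λ - 2)

λ = -2, 2, -4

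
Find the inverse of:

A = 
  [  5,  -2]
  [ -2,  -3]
det(A) = (5)(-3) - (-2)(-2) = -19
For a 2×2 matrix, A⁻¹ = (1/det(A)) · [[d, -b], [-c, a]]
    = (-1/19) · [[-3, 2], [2, 5]]

A⁻¹ = 
  [ 3/19, -2/19]
  [-2/19, -5/19]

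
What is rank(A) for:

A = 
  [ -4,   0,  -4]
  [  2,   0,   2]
Row reduce:
R2 → R2 + (1/2)·R1
REF = 
  [ -4,   0,  -4]
  [  0,   0,   0]
Pivot columns: 1 → 1 pivot.

rank(A) = 1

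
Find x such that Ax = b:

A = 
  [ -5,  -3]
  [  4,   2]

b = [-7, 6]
x = [2, -1]

Row reduce the augmented matrix [A|b]:
R2 → R2 + (4/5)·R1
REF = 
  [  -5,   -3,   -7]
  [   0, -2/5,  2/5]

Back-substitution:
x₂ = (2/5) / (-2/5) = -1
x₁ = (-7 - (-3)(-1)) / (-5) = 2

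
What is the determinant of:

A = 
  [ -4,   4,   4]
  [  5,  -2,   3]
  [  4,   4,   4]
160

Cofactor expansion along row 1:
det(A) = (-4)·((-2)(4) - (3)(4)) - (4)·((5)(4) - (3)(4)) + (4)·((5)(4) - (-2)(4))
  = (-4)(-20) - (4)(8) + (4)(28)
  = 160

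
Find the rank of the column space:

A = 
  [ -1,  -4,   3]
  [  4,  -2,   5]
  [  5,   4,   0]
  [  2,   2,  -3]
Row reduce:
R2 → R2 + (4)·R1
R3 → R3 + (5)·R1
R4 → R4 + (2)·R1
R3 → R3 - (8/9)·R2
R4 → R4 - (1/3)·R2
R4 → R4 - (24)·R3
REF = 
  [  -1,   -4,    3]
  [   0,  -18,   17]
  [   0,    0, -1/9]
  [   0,    0,    0]
Pivot columns: 1, 2, 3 → 3 pivots.
dim(Col(A)) = number of pivot columns = 3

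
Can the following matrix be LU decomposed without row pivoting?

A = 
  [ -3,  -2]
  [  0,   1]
Yes.
A[1,1] = -3 ≠ 0, so Gaussian elimination proceeds without a row swap: multiplier ℓ₂₁ = (0)/(-3) = 0, and U[2,2] = 1 - (0)(-2) = 1.
L = 
  [  1,   0]
  [  0,   1]
U = 
  [ -3,  -2]
  [  0,   1]
Check row 2 of LU: [(0)(-3), (0)(-2) + 1] = [0, 1] = row 2 of A ✓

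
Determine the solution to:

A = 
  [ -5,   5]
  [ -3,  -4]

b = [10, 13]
Row reduce the augmented matrix [A|b]:
R2 → R2 - (3/5)·R1
REF = 
  [ -5,   5,  10]
  [  0,  -7,   7]

Back-substitution:
x₂ = 7 / (-7) = -1
x₁ = (10 - (5)(-1)) / (-5) = -3

x = [-3, -1]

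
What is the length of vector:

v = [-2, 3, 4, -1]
5.477

||v||₂ = √((-2)² + (3)² + (4)² + (-1)²) = √30 = 5.477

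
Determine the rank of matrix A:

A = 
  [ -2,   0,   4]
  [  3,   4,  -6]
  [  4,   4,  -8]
Row reduce:
R2 → R2 + (3/2)·R1
R3 → R3 + (2)·R1
R3 → R3 - (1)·R2
REF = 
  [ -2,   0,   4]
  [  0,   4,   0]
  [  0,   0,   0]
Pivot columns: 1, 2 → 2 pivots.

rank(A) = 2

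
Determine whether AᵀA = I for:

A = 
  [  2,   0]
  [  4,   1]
No

AᵀA = 
  [ 20,   4]
  [  4,   1]
≠ I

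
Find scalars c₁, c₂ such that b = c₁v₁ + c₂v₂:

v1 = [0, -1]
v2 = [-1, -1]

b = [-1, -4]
c1 = 3, c2 = 1

b = 3·v1 + 1·v2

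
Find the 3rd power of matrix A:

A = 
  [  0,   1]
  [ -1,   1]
A^3 = 
  [ -1,   0]
  [  0,  -1]

A² = A·A:
A²[1,1] = (0)(0) + (1)(-1) = -1
A²[1,2] = (0)(1) + (1)(1) = 1
A²[2,1] = (-1)(0) + (1)(-1) = -1
A²[2,2] = (-1)(1) + (1)(1) = 0
A² = 
  [ -1,   1]
  [ -1,   0]

A^3 = A^2·A:
A^3[1,1] = (-1)(0) + (1)(-1) = -1
A^3[1,2] = (-1)(1) + (1)(1) = 0
A^3[2,1] = (-1)(0) + (0)(-1) = 0
A^3[2,2] = (-1)(1) + (0)(1) = -1
A^3 = 
  [ -1,   0]
  [  0,  -1]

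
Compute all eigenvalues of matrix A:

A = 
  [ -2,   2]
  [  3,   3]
tr(A) = 1, det(A) = -12
Characteristic polynomial: λ² - tr(A)λ + det(A) = λ² - λ - 12
λ² - λ - 12 = (λ + 3)(λ - 4)

λ = 4, -3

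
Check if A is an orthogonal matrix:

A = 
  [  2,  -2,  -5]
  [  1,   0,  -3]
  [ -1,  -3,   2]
No

AᵀA = 
  [  6,  -1, -15]
  [ -1,  13,   4]
  [-15,   4,  38]
≠ I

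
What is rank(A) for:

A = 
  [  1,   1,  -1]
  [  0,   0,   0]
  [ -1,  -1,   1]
Row reduce:
R3 → R3 + (1)·R1
REF = 
  [  1,   1,  -1]
  [  0,   0,   0]
  [  0,   0,   0]
Pivot columns: 1 → 1 pivot.

rank(A) = 1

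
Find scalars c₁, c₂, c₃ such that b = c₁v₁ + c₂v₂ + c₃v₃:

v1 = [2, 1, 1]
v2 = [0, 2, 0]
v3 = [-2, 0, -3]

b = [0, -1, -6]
c1 = 3, c2 = -2, c3 = 3

b = 3·v1 + -2·v2 + 3·v3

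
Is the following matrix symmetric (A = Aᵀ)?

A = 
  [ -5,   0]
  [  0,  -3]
Yes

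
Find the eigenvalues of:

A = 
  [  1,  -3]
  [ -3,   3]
λ = 2 + √10, 2 - √10  (≈ 5.162, -1.162)

tr(A) = 4, det(A) = -6
Characteristic polynomial: λ² - tr(A)λ + det(A) = λ² - 4λ - 6
λ² - 4λ - 6 = 0  ⇒  λ = (4 ± √((-4)² - 4·(-6)))/2 = (4 ± √(40))/2
  = 2 + √10,  2 - √10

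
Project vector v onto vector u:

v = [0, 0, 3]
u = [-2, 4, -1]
proj_u(v) = [2/7, -4/7, 1/7]

v·u = (0)(-2) + (0)(4) + (3)(-1) = -3
u·u = (-2)² + (4)² + (-1)² = 21
proj_u(v) = (v·u / u·u) × u = (-3/21) × u = (-1/7) × u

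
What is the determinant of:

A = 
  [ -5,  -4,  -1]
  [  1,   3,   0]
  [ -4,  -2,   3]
-43

Cofactor expansion along row 1:
det(A) = (-5)·((3)(3) - (0)(-2)) - (-4)·((1)(3) - (0)(-4)) + (-1)·((1)(-2) - (3)(-4))
  = (-5)(9) - (-4)(3) + (-1)(10)
  = -43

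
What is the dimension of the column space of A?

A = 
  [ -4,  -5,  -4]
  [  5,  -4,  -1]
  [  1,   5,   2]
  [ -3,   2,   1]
Row reduce:
R2 → R2 + (5/4)·R1
R3 → R3 + (1/4)·R1
R4 → R4 - (3/4)·R1
R3 → R3 + (15/41)·R2
R4 → R4 + (23/41)·R2
R4 → R4 + (26/49)·R3
REF = 
  [    -4,     -5,     -4]
  [     0,  -41/4,     -6]
  [     0,      0, -49/41]
  [     0,      0,      0]
Pivot columns: 1, 2, 3 → 3 pivots.
dim(Col(A)) = number of pivot columns = 3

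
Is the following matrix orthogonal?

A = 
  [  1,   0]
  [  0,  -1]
Yes

AᵀA = 
  [  1,   0]
  [  0,   1]
= I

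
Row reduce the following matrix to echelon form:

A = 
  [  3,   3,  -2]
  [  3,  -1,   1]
Row operations:
R2 → R2 - (1)·R1

Resulting echelon form:
REF = 
  [  3,   3,  -2]
  [  0,  -4,   3]

Rank = 2 (number of non-zero pivot rows).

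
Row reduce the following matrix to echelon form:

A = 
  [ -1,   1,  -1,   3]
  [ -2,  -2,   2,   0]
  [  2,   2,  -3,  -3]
Row operations:
R2 → R2 - (2)·R1
R3 → R3 + (2)·R1
R3 → R3 + (1)·R2

Resulting echelon form:
REF = 
  [ -1,   1,  -1,   3]
  [  0,  -4,   4,  -6]
  [  0,   0,  -1,  -3]

Rank = 3 (number of non-zero pivot rows).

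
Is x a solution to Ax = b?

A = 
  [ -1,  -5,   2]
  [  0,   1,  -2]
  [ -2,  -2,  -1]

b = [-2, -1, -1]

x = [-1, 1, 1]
Yes

Ax = [-2, -1, -1] = b ✓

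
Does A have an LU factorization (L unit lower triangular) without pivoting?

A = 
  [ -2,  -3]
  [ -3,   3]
Yes.
A[1,1] = -2 ≠ 0, so Gaussian elimination proceeds without a row swap: multiplier ℓ₂₁ = (-3)/(-2) = 3/2, and U[2,2] = 3 - (3/2)(-3) = 15/2.
L = 
  [  1,   0]
  [3/2,   1]
U = 
  [  -2,   -3]
  [   0, 15/2]
Check row 2 of LU: [(3/2)(-2), (3/2)(-3) + (15/2)] = [-3, 3] = row 2 of A ✓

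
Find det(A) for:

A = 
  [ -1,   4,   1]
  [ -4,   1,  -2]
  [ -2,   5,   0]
Cofactor expansion along row 1:
det(A) = (-1)·((1)(0) - (-2)(5)) - (4)·((-4)(0) - (-2)(-2)) + (1)·((-4)(5) - (1)(-2))
  = (-1)(10) - (4)(-4) + (1)(-18)
  = -12

det(A) = -12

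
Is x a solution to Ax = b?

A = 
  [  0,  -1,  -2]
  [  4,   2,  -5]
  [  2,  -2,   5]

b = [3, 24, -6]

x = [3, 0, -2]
No

Ax = [4, 22, -4] ≠ b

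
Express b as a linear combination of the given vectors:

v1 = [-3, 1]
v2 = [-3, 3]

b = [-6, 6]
c1 = 0, c2 = 2

b = 0·v1 + 2·v2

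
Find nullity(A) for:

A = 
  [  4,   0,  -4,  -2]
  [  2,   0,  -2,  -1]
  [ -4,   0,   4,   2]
nullity(A) = 3

Row reduce:
R2 → R2 - (1/2)·R1
R3 → R3 + (1)·R1
REF = 
  [  4,   0,  -4,  -2]
  [  0,   0,   0,   0]
  [  0,   0,   0,   0]
Pivot columns: 1 → 1 pivot.
rank(A) = 1, so nullity(A) = 4 - 1 = 3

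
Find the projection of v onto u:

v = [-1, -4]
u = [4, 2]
proj_u(v) = [-12/5, -6/5]

v·u = (-1)(4) + (-4)(2) = -12
u·u = (4)² + (2)² = 20
proj_u(v) = (v·u / u·u) × u = (-12/20) × u = (-3/5) × u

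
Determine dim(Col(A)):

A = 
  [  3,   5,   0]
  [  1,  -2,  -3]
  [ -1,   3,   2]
dim(Col(A)) = 3

Row reduce:
R2 → R2 - (1/3)·R1
R3 → R3 + (1/3)·R1
R3 → R3 + (14/11)·R2
REF = 
  [     3,      5,      0]
  [     0,  -11/3,     -3]
  [     0,      0, -20/11]
Pivot columns: 1, 2, 3 → 3 pivots.
dim(Col(A)) = number of pivot columns = 3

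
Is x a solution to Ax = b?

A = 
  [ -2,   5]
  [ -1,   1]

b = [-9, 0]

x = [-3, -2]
No

Ax = [-4, 1] ≠ b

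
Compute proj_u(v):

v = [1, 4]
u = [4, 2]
proj_u(v) = [12/5, 6/5]

v·u = (1)(4) + (4)(2) = 12
u·u = (4)² + (2)² = 20
proj_u(v) = (v·u / u·u) × u = (12/20) × u = (3/5) × u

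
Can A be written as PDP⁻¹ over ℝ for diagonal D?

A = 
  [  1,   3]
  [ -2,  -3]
No

tr(A) = -2, det(A) = 3
Characteristic polynomial: λ² - tr(A)λ + det(A) = λ² + 2λ + 3
λ² + 2λ + 3 = 0  ⇒  λ = (-2 ± √((2)² - 4·(3)))/2 = (-2 ± √(-8))/2
  = -1 + i√2,  -1 - i√2
Eigenvalues: -1 + i√2, -1 - i√2  (≈ -1 + 1.414i, -1 - 1.414i)
Has complex eigenvalues (not diagonalizable over ℝ).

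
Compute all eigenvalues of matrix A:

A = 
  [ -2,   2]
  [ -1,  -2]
λ = -2 + i√2, -2 - i√2  (≈ -2 + 1.414i, -2 - 1.414i)

tr(A) = -4, det(A) = 6
Characteristic polynomial: λ² - tr(A)λ + det(A) = λ² + 4λ + 6
λ² + 4λ + 6 = 0  ⇒  λ = (-4 ± √((4)² - 4·(6)))/2 = (-4 ± √(-8))/2
  = -2 + i√2,  -2 - i√2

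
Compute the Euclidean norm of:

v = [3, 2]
3.606

||v||₂ = √((3)² + (2)²) = √13 = 3.606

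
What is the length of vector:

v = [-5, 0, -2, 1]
5.477

||v||₂ = √((-5)² + (0)² + (-2)² + (1)²) = √30 = 5.477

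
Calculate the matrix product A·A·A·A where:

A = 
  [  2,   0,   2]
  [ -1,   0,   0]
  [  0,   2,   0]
A^4 = 
  [  0,  16,   8]
  [ -4,  -8,  -8]
  [ -8,  -8,  -8]

A² = A·A:
A²[1,1] = (2)(2) + (0)(-1) + (2)(0) = 4
A²[1,2] = (2)(0) + (0)(0) + (2)(2) = 4
A²[1,3] = (2)(2) + (0)(0) + (2)(0) = 4
A²[2,1] = (-1)(2) + (0)(-1) + (0)(0) = -2
A²[2,2] = (-1)(0) + (0)(0) + (0)(2) = 0
A²[2,3] = (-1)(2) + (0)(0) + (0)(0) = -2
A²[3,1] = (0)(2) + (2)(-1) + (0)(0) = -2
A²[3,2] = (0)(0) + (2)(0) + (0)(2) = 0
A²[3,3] = (0)(2) + (2)(0) + (0)(0) = 0
A² = 
  [  4,   4,   4]
  [ -2,   0,  -2]
  [ -2,   0,   0]

A^3 = A^2·A:
A^3[1,1] = (4)(2) + (4)(-1) + (4)(0) = 4
A^3[1,2] = (4)(0) + (4)(0) + (4)(2) = 8
A^3[1,3] = (4)(2) + (4)(0) + (4)(0) = 8
A^3[2,1] = (-2)(2) + (0)(-1) + (-2)(0) = -4
A^3[2,2] = (-2)(0) + (0)(0) + (-2)(2) = -4
A^3[2,3] = (-2)(2) + (0)(0) + (-2)(0) = -4
A^3[3,1] = (-2)(2) + (0)(-1) + (0)(0) = -4
A^3[3,2] = (-2)(0) + (0)(0) + (0)(2) = 0
A^3[3,3] = (-2)(2) + (0)(0) + (0)(0) = -4
A^3 = 
  [  4,   8,   8]
  [ -4,  -4,  -4]
  [ -4,   0,  -4]

A^4 = A^3·A:
A^4[1,1] = (4)(2) + (8)(-1) + (8)(0) = 0
A^4[1,2] = (4)(0) + (8)(0) + (8)(2) = 16
A^4[1,3] = (4)(2) + (8)(0) + (8)(0) = 8
A^4[2,1] = (-4)(2) + (-4)(-1) + (-4)(0) = -4
A^4[2,2] = (-4)(0) + (-4)(0) + (-4)(2) = -8
A^4[2,3] = (-4)(2) + (-4)(0) + (-4)(0) = -8
A^4[3,1] = (-4)(2) + (0)(-1) + (-4)(0) = -8
A^4[3,2] = (-4)(0) + (0)(0) + (-4)(2) = -8
A^4[3,3] = (-4)(2) + (0)(0) + (-4)(0) = -8
A^4 = 
  [  0,  16,   8]
  [ -4,  -8,  -8]
  [ -8,  -8,  -8]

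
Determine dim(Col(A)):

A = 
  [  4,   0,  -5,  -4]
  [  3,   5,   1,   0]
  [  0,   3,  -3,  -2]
dim(Col(A)) = 3

Row reduce:
R2 → R2 - (3/4)·R1
R3 → R3 - (3/5)·R2
REF = 
  [      4,       0,      -5,      -4]
  [      0,       5,    19/4,       3]
  [      0,       0, -117/20,   -19/5]
Pivot columns: 1, 2, 3 → 3 pivots.
dim(Col(A)) = number of pivot columns = 3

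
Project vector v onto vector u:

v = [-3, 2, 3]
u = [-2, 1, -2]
v·u = (-3)(-2) + (2)(1) + (3)(-2) = 2
u·u = (-2)² + (1)² + (-2)² = 9
proj_u(v) = (v·u / u·u) × u = (2/9) × u

proj_u(v) = [-4/9, 2/9, -4/9]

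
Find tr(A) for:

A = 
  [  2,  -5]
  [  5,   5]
7

tr(A) = 2 + 5 = 7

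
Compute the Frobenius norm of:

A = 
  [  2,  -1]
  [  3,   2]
||A||_F = 4.243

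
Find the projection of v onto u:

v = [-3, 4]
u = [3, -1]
v·u = (-3)(3) + (4)(-1) = -13
u·u = (3)² + (-1)² = 10
proj_u(v) = (v·u / u·u) × u = (-13/10) × u

proj_u(v) = [-39/10, 13/10]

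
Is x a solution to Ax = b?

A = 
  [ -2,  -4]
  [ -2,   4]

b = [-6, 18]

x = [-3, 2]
No

Ax = [-2, 14] ≠ b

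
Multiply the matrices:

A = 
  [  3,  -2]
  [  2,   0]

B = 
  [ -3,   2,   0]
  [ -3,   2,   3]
AB = 
  [ -3,   2,  -6]
  [ -6,   4,   0]

A is 2×2 and B is 2×3, so AB is 2×3. Each entry is (row of A)·(column of B):
AB[1,1] = (3)(-3) + (-2)(-3) = -3
AB[1,2] = (3)(2) + (-2)(2) = 2
AB[1,3] = (3)(0) + (-2)(3) = -6
AB[2,1] = (2)(-3) + (0)(-3) = -6
AB[2,2] = (2)(2) + (0)(2) = 4
AB[2,3] = (2)(0) + (0)(3) = 0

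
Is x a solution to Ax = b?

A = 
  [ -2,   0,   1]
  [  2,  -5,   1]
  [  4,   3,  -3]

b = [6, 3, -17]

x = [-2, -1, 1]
No

Ax = [5, 2, -14] ≠ b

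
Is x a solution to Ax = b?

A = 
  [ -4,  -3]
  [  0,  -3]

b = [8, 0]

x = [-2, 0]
Yes

Ax = [8, 0] = b ✓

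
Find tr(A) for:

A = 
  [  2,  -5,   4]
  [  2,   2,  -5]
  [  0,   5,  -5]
-1

tr(A) = 2 + 2 + -5 = -1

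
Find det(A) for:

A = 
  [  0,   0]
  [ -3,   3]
For a 2×2 matrix, det = ad - bc = (0)(3) - (0)(-3) = 0

det(A) = 0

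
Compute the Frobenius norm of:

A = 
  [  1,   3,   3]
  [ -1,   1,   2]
||A||_F = 5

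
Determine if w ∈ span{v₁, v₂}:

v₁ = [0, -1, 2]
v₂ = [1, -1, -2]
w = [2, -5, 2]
Yes

Form the augmented matrix and row-reduce:
[v₁|v₂|w] = 
  [  0,   1,   2]
  [ -1,  -1,  -5]
  [  2,  -2,   2]
Swap R1 ↔ R2
R3 → R3 + (2)·R1
R3 → R3 + (4)·R2
REF = 
  [ -1,  -1,  -5]
  [  0,   1,   2]
  [  0,   0,   0]

No row of the form [0 0 | nonzero], so the system is consistent. Back-substitution gives c₁ = 3, c₂ = 2: w = (3)·v₁ + (2)·v₂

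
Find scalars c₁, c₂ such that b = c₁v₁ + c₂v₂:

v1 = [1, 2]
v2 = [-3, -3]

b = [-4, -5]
c1 = -1, c2 = 1

b = -1·v1 + 1·v2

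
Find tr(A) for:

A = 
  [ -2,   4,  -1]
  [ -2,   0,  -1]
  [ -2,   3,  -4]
-6

tr(A) = -2 + 0 + -4 = -6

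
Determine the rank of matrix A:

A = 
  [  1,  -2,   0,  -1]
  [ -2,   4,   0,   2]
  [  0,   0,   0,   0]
Row reduce:
R2 → R2 + (2)·R1
REF = 
  [  1,  -2,   0,  -1]
  [  0,   0,   0,   0]
  [  0,   0,   0,   0]
Pivot columns: 1 → 1 pivot.

rank(A) = 1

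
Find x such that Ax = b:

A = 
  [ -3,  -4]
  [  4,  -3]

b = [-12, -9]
Row reduce the augmented matrix [A|b]:
R2 → R2 + (4/3)·R1
REF = 
  [   -3,    -4,   -12]
  [    0, -25/3,   -25]

Back-substitution:
x₂ = (-25) / (-25/3) = 3
x₁ = (-12 - (-4)(3)) / (-3) = 0

x = [0, 3]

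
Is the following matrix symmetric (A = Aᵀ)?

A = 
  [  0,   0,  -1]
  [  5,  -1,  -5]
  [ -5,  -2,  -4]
No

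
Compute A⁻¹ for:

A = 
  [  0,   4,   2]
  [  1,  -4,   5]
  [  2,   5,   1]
det(A) = (0)·((-4)(1) - (5)(5)) - (4)·((1)(1) - (5)(2)) + (2)·((1)(5) - (-4)(2))
  = (0)(-29) - (4)(-9) + (2)(13)
  = 62
det(A) = 62 ≠ 0, so A is invertible.

Cofactors Cᵢⱼ = (-1)ⁱ⁺ʲ·Mᵢⱼ:
C = 
  [-29,   9,  13]
  [  6,  -4,   8]
  [ 28,   2,  -4]

adj(A) = Cᵀ:
adj(A) = 
  [-29,   6,  28]
  [  9,  -4,   2]
  [ 13,   8,  -4]

A⁻¹ = (1/62) · adj(A):
A⁻¹ = 
  [-29/62,   3/31,  14/31]
  [  9/62,  -2/31,   1/31]
  [ 13/62,   4/31,  -2/31]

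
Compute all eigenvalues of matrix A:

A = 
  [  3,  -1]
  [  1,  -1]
λ = 1 + √3, 1 - √3  (≈ 2.732, -0.7321)

tr(A) = 2, det(A) = -2
Characteristic polynomial: λ² - tr(A)λ + det(A) = λ² - 2λ - 2
λ² - 2λ - 2 = 0  ⇒  λ = (2 ± √((-2)² - 4·(-2)))/2 = (2 ± √(12))/2
  = 1 + √3,  1 - √3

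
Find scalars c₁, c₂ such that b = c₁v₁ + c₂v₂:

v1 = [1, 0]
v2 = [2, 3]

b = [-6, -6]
c1 = -2, c2 = -2

b = -2·v1 + -2·v2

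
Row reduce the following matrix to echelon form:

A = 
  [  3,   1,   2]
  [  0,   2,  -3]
Row operations:
No row operations needed (already in echelon form).

Resulting echelon form:
REF = 
  [  3,   1,   2]
  [  0,   2,  -3]

Rank = 2 (number of non-zero pivot rows).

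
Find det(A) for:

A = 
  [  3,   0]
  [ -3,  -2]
For a 2×2 matrix, det = ad - bc = (3)(-2) - (0)(-3) = -6

det(A) = -6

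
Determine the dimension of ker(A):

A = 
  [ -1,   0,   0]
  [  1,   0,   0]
nullity(A) = 2

Row reduce:
R2 → R2 + (1)·R1
REF = 
  [ -1,   0,   0]
  [  0,   0,   0]
Pivot columns: 1 → 1 pivot.
rank(A) = 1, so nullity(A) = 3 - 1 = 2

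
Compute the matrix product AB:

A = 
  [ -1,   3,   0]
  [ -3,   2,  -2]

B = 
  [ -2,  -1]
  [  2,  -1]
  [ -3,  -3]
A is 2×3 and B is 3×2, so AB is 2×2. Each entry is (row of A)·(column of B):
AB[1,1] = (-1)(-2) + (3)(2) + (0)(-3) = 8
AB[1,2] = (-1)(-1) + (3)(-1) + (0)(-3) = -2
AB[2,1] = (-3)(-2) + (2)(2) + (-2)(-3) = 16
AB[2,2] = (-3)(-1) + (2)(-1) + (-2)(-3) = 7

AB = 
  [  8,  -2]
  [ 16,   7]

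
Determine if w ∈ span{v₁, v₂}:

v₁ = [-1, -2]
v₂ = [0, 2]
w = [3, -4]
Yes

Form the augmented matrix and row-reduce:
[v₁|v₂|w] = 
  [ -1,   0,   3]
  [ -2,   2,  -4]
R2 → R2 - (2)·R1
REF = 
  [ -1,   0,   3]
  [  0,   2, -10]

No row of the form [0 0 | nonzero], so the system is consistent. Back-substitution gives c₁ = -3, c₂ = -5: w = (-3)·v₁ + (-5)·v₂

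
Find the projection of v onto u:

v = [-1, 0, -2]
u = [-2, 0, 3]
proj_u(v) = [8/13, 0, -12/13]

v·u = (-1)(-2) + (0)(0) + (-2)(3) = -4
u·u = (-2)² + (0)² + (3)² = 13
proj_u(v) = (v·u / u·u) × u = (-4/13) × u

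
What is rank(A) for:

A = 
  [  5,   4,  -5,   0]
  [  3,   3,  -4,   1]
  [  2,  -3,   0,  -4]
Row reduce:
R2 → R2 - (3/5)·R1
R3 → R3 - (2/5)·R1
R3 → R3 + (23/3)·R2
REF = 
  [    5,     4,    -5,     0]
  [    0,   3/5,    -1,     1]
  [    0,     0, -17/3,  11/3]
Pivot columns: 1, 2, 3 → 3 pivots.

rank(A) = 3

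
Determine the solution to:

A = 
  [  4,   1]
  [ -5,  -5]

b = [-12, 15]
x = [-3, 0]

Row reduce the augmented matrix [A|b]:
R2 → R2 + (5/4)·R1
REF = 
  [    4,     1,   -12]
  [    0, -15/4,     0]

Back-substitution:
x₂ = 0 / (-15/4) = 0
x₁ = (-12 - (1)(0)) / 4 = -3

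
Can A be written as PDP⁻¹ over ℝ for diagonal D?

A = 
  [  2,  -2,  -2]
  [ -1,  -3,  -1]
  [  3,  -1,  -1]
No

Characteristic polynomial: det(λI - A) = λ³ + 2λ² - 2λ + 8
By the rational root theorem any rational root is an integer dividing 8; none of those is a root, so p(λ) has no rational roots and hence (being an irreducible cubic) no repeated roots.
Discriminant of the cubic: Δ = -2512
Δ < 0 ⇒ one real eigenvalue and a complex-conjugate pair: λ ≈ -3.325, 0.6625 + 1.403i, 0.6625 - 1.403i
Has complex eigenvalues (not diagonalizable over ℝ).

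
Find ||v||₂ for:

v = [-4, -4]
5.657

||v||₂ = √((-4)² + (-4)²) = √32 = 5.657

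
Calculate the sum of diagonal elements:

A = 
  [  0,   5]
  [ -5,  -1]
-1

tr(A) = 0 + -1 = -1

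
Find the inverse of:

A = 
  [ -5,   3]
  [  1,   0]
det(A) = (-5)(0) - (3)(1) = -3
For a 2×2 matrix, A⁻¹ = (1/det(A)) · [[d, -b], [-c, a]]
    = (-1/3) · [[0, -3], [-1, -5]]

A⁻¹ = 
  [  0,   1]
  [1/3, 5/3]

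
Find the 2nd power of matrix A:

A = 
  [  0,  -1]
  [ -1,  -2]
A² = A·A:
A²[1,1] = (0)(0) + (-1)(-1) = 1
A²[1,2] = (0)(-1) + (-1)(-2) = 2
A²[2,1] = (-1)(0) + (-2)(-1) = 2
A²[2,2] = (-1)(-1) + (-2)(-2) = 5
A² = 
  [  1,   2]
  [  2,   5]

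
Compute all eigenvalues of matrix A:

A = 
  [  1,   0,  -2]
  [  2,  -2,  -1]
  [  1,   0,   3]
λ = -2, 2 + i, 2 - i  (≈ -2, 2 + 1i, 2 - 1i)

Characteristic polynomial: det(λI - A) = λ³ - 2λ² - 3λ + 10
Testing integer divisors of the constant term: p(-2) = 0, so (λ + 2) is a factor:
p(λ) = (λ + 2)(λ² - 4λ + 5)
λ² - 4λ + 5 = 0  ⇒  λ = (4 ± √((-4)² - 4·(5)))/2 = (4 ± √(-4))/2
  = 2 + i,  2 - i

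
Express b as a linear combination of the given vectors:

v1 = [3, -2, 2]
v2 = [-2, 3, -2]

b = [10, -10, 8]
c1 = 2, c2 = -2

b = 2·v1 + -2·v2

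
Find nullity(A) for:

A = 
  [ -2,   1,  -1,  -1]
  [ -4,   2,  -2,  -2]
nullity(A) = 3

Row reduce:
R2 → R2 - (2)·R1
REF = 
  [ -2,   1,  -1,  -1]
  [  0,   0,   0,   0]
Pivot columns: 1 → 1 pivot.
rank(A) = 1, so nullity(A) = 4 - 1 = 3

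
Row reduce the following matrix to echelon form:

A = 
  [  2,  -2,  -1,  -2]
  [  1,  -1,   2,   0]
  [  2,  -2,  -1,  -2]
Row operations:
R2 → R2 - (1/2)·R1
R3 → R3 - (1)·R1

Resulting echelon form:
REF = 
  [  2,  -2,  -1,  -2]
  [  0,   0, 5/2,   1]
  [  0,   0,   0,   0]

Rank = 2 (number of non-zero pivot rows).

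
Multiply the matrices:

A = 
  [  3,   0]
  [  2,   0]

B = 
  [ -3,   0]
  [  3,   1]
AB = 
  [ -9,   0]
  [ -6,   0]

A is 2×2 and B is 2×2, so AB is 2×2. Each entry is (row of A)·(column of B):
AB[1,1] = (3)(-3) + (0)(3) = -9
AB[1,2] = (3)(0) + (0)(1) = 0
AB[2,1] = (2)(-3) + (0)(3) = -6
AB[2,2] = (2)(0) + (0)(1) = 0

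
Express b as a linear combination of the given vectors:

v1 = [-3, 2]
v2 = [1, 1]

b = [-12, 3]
c1 = 3, c2 = -3

b = 3·v1 + -3·v2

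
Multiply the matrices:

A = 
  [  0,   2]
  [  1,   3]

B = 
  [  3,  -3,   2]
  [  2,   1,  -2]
AB = 
  [  4,   2,  -4]
  [  9,   0,  -4]

A is 2×2 and B is 2×3, so AB is 2×3. Each entry is (row of A)·(column of B):
AB[1,1] = (0)(3) + (2)(2) = 4
AB[1,2] = (0)(-3) + (2)(1) = 2
AB[1,3] = (0)(2) + (2)(-2) = -4
AB[2,1] = (1)(3) + (3)(2) = 9
AB[2,2] = (1)(-3) + (3)(1) = 0
AB[2,3] = (1)(2) + (3)(-2) = -4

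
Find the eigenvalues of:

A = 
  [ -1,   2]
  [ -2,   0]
tr(A) = -1, det(A) = 4
Characteristic polynomial: λ² - tr(A)λ + det(A) = λ² + λ + 4
λ² + λ + 4 = 0  ⇒  λ = (-1 ± √((1)² - 4·(4)))/2 = (-1 ± √(-15))/2
  = (-1 + i√15)/2,  (-1 - i√15)/2

λ = (-1 + i√15)/2, (-1 - i√15)/2  (≈ -0.5 + 1.936i, -0.5 - 1.936i)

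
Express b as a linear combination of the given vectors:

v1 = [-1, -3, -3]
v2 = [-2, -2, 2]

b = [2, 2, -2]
c1 = 0, c2 = -1

b = 0·v1 + -1·v2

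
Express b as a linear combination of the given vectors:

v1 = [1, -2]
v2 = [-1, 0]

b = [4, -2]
c1 = 1, c2 = -3

b = 1·v1 + -3·v2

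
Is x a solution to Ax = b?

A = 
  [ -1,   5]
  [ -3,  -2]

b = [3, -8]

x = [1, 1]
No

Ax = [4, -5] ≠ b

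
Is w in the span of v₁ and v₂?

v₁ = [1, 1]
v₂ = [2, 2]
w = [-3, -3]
Yes

Form the augmented matrix and row-reduce:
[v₁|v₂|w] = 
  [  1,   2,  -3]
  [  1,   2,  -3]
R2 → R2 - (1)·R1
REF = 
  [  1,   2,  -3]
  [  0,   0,   0]

No row of the form [0 0 | nonzero], so the system is consistent. Back-substitution gives c₁ = -3, c₂ = 0: w = (-3)·v₁ + (0)·v₂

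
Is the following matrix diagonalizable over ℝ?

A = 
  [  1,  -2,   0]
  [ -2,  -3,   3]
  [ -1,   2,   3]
Yes

Characteristic polynomial: det(λI - A) = λ³ - λ² - 19λ + 21
By the rational root theorem any rational root is an integer dividing 21; none of those is a root, so p(λ) has no rational roots and hence (being an irreducible cubic) no repeated roots.
Discriminant of the cubic: Δ = 23156
Δ > 0 ⇒ three distinct real eigenvalues: λ ≈ -4.401, 1.113, 4.289
Three distinct real eigenvalues, so A has 3 independent eigenvectors.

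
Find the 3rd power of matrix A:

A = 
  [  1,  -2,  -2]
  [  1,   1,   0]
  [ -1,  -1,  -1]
A^3 = 
  [ -1,  -4,  -2]
  [  3,  -3,  -2]
  [ -2,   1,  -1]

A² = A·A:
A²[1,1] = (1)(1) + (-2)(1) + (-2)(-1) = 1
A²[1,2] = (1)(-2) + (-2)(1) + (-2)(-1) = -2
A²[1,3] = (1)(-2) + (-2)(0) + (-2)(-1) = 0
A²[2,1] = (1)(1) + (1)(1) + (0)(-1) = 2
A²[2,2] = (1)(-2) + (1)(1) + (0)(-1) = -1
A²[2,3] = (1)(-2) + (1)(0) + (0)(-1) = -2
A²[3,1] = (-1)(1) + (-1)(1) + (-1)(-1) = -1
A²[3,2] = (-1)(-2) + (-1)(1) + (-1)(-1) = 2
A²[3,3] = (-1)(-2) + (-1)(0) + (-1)(-1) = 3
A² = 
  [  1,  -2,   0]
  [  2,  -1,  -2]
  [ -1,   2,   3]

A^3 = A^2·A:
A^3[1,1] = (1)(1) + (-2)(1) + (0)(-1) = -1
A^3[1,2] = (1)(-2) + (-2)(1) + (0)(-1) = -4
A^3[1,3] = (1)(-2) + (-2)(0) + (0)(-1) = -2
A^3[2,1] = (2)(1) + (-1)(1) + (-2)(-1) = 3
A^3[2,2] = (2)(-2) + (-1)(1) + (-2)(-1) = -3
A^3[2,3] = (2)(-2) + (-1)(0) + (-2)(-1) = -2
A^3[3,1] = (-1)(1) + (2)(1) + (3)(-1) = -2
A^3[3,2] = (-1)(-2) + (2)(1) + (3)(-1) = 1
A^3[3,3] = (-1)(-2) + (2)(0) + (3)(-1) = -1
A^3 = 
  [ -1,  -4,  -2]
  [  3,  -3,  -2]
  [ -2,   1,  -1]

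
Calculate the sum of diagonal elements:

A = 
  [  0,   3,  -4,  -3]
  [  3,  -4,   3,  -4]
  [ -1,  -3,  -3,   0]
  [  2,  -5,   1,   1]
-6

tr(A) = 0 + -4 + -3 + 1 = -6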